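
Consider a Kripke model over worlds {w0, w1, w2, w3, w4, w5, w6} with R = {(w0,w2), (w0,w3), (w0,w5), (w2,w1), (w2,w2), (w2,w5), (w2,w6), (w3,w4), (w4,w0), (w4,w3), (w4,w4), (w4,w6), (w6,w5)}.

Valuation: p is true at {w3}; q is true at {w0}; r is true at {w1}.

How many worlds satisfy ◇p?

w0: successors {w2, w3, w5}; p there: w2:F, w3:T, w5:F. ✓
w1: no successors, so ◇p fails. ✗
w2: successors {w1, w2, w5, w6}; p there: w1:F, w2:F, w5:F, w6:F. ✗
w3: successors {w4}; p there: w4:F. ✗
w4: successors {w0, w3, w4, w6}; p there: w0:F, w3:T, w4:F, w6:F. ✓
w5: no successors, so ◇p fails. ✗
w6: successors {w5}; p there: w5:F. ✗
Satisfying worlds: {w0, w4}.

2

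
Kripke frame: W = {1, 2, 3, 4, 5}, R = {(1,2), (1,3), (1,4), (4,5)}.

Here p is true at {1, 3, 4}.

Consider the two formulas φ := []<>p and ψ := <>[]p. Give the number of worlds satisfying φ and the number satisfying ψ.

3 and 2

For []<>p:
1: successors {2, 3, 4}; <>p there: 2:F, 3:F, 4:F. ✗
2: no successors, so []<>p holds vacuously. ✓
3: no successors, so []<>p holds vacuously. ✓
4: successors {5}; <>p there: 5:F. ✗
5: no successors, so []<>p holds vacuously. ✓
— 3 worlds.
For <>[]p:
1: successors {2, 3, 4}; []p there: 2:T, 3:T, 4:F. ✓
2: no successors, so <>[]p fails. ✗
3: no successors, so <>[]p fails. ✗
4: successors {5}; []p there: 5:T. ✓
5: no successors, so <>[]p fails. ✗
— 2 worlds.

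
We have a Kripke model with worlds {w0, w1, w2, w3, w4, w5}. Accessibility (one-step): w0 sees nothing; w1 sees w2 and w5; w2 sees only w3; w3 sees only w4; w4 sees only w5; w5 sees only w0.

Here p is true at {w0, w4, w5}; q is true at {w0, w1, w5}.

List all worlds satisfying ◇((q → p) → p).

{w1, w3, w4, w5}

w0: no successors, so ◇((q → p) → p) fails. ✗
w1: successors {w2, w5}; (q → p) → p there: w2:F, w5:T. ✓
w2: successors {w3}; (q → p) → p there: w3:F. ✗
w3: successors {w4}; (q → p) → p there: w4:T. ✓
w4: successors {w5}; (q → p) → p there: w5:T. ✓
w5: successors {w0}; (q → p) → p there: w0:T. ✓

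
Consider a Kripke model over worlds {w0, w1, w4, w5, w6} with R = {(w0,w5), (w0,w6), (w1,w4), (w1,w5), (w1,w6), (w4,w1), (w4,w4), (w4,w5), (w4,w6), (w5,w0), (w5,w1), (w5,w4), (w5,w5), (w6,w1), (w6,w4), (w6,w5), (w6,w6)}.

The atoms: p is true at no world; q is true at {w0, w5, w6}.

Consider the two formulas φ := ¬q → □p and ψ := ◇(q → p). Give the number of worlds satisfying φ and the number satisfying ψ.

For ¬q → □p:
w0: ¬q is F, □p is F. ✓
w1: ¬q is T, □p is F. ✗
w4: ¬q is T, □p is F. ✗
w5: ¬q is F, □p is F. ✓
w6: ¬q is F, □p is F. ✓
— 3 worlds.
For ◇(q → p):
w0: successors {w5, w6}; q → p there: w5:F, w6:F. ✗
w1: successors {w4, w5, w6}; q → p there: w4:T, w5:F, w6:F. ✓
w4: successors {w1, w4, w5, w6}; q → p there: w1:T, w4:T, w5:F, w6:F. ✓
w5: successors {w0, w1, w4, w5}; q → p there: w0:F, w1:T, w4:T, w5:F. ✓
w6: successors {w1, w4, w5, w6}; q → p there: w1:T, w4:T, w5:F, w6:F. ✓
— 4 worlds.

3 and 4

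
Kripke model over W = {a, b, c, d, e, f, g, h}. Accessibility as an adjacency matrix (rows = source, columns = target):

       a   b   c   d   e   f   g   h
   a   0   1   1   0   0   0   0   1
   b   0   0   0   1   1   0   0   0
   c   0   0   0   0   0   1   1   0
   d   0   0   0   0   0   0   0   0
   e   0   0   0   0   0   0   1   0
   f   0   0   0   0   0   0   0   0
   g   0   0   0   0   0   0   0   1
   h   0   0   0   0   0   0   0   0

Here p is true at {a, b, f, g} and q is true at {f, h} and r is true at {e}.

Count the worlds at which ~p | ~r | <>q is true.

a: ~p | ~r is T, <>q is T. ✓
b: ~p | ~r is T, <>q is F. ✓
c: ~p | ~r is T, <>q is T. ✓
d: ~p | ~r is T, <>q is F. ✓
e: ~p | ~r is T, <>q is F. ✓
f: ~p | ~r is T, <>q is F. ✓
g: ~p | ~r is T, <>q is T. ✓
h: ~p | ~r is T, <>q is F. ✓
Satisfying worlds: {a, b, c, d, e, f, g, h}.

8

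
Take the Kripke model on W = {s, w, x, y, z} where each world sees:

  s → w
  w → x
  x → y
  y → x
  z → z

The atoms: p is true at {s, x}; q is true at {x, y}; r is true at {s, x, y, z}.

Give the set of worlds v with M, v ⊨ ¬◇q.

s: ◇q is F. ✓
w: ◇q is T. ✗
x: ◇q is T. ✗
y: ◇q is T. ✗
z: ◇q is F. ✓

{s, z}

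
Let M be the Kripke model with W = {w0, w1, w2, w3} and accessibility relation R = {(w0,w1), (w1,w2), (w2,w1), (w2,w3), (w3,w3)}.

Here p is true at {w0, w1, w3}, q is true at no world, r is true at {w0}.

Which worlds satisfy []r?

w0: successors {w1}; r there: w1:F. ✗
w1: successors {w2}; r there: w2:F. ✗
w2: successors {w1, w3}; r there: w1:F, w3:F. ✗
w3: successors {w3}; r there: w3:F. ✗

∅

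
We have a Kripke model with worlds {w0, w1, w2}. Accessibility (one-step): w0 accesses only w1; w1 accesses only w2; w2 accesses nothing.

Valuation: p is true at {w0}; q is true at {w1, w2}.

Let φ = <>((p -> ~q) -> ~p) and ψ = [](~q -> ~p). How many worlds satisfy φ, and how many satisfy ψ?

For <>((p -> ~q) -> ~p):
w0: successors {w1}; (p -> ~q) -> ~p there: w1:T. ✓
w1: successors {w2}; (p -> ~q) -> ~p there: w2:T. ✓
w2: no successors, so <>((p -> ~q) -> ~p) fails. ✗
— 2 worlds.
For [](~q -> ~p):
w0: successors {w1}; ~q -> ~p there: w1:T. ✓
w1: successors {w2}; ~q -> ~p there: w2:T. ✓
w2: no successors, so [](~q -> ~p) holds vacuously. ✓
— 3 worlds.

2 and 3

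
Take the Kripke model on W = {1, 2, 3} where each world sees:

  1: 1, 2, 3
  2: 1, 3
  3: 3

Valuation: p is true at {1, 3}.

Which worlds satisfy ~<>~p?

1: <>~p is T. ✗
2: <>~p is F. ✓
3: <>~p is F. ✓

{2, 3}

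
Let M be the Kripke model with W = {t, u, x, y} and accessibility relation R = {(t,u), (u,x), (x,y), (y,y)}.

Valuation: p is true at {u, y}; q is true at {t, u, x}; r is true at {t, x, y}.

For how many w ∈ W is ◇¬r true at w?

1

t: successors {u}; ¬r there: u:T. ✓
u: successors {x}; ¬r there: x:F. ✗
x: successors {y}; ¬r there: y:F. ✗
y: successors {y}; ¬r there: y:F. ✗
Satisfying worlds: {t}.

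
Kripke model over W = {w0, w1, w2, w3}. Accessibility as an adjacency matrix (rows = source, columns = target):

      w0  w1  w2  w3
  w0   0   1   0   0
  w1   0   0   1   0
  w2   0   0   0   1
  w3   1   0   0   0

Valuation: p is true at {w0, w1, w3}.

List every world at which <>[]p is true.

{w1, w2, w3}

w0: successors {w1}; []p there: w1:F. ✗
w1: successors {w2}; []p there: w2:T. ✓
w2: successors {w3}; []p there: w3:T. ✓
w3: successors {w0}; []p there: w0:T. ✓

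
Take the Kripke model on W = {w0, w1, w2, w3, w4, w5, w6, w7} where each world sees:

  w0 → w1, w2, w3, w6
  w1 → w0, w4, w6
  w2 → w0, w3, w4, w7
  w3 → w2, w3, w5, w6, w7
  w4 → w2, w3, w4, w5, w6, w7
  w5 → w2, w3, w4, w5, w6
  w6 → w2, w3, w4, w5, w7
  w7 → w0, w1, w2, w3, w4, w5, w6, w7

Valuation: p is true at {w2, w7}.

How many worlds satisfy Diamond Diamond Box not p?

6

w0: successors {w1, w2, w3, w6}; Diamond Box not p there: w1:F, w2:F, w3:F, w6:F. ✗
w1: successors {w0, w4, w6}; Diamond Box not p there: w0:T, w4:F, w6:F. ✓
w2: successors {w0, w3, w4, w7}; Diamond Box not p there: w0:T, w3:F, w4:F, w7:T. ✓
w3: successors {w2, w3, w5, w6, w7}; Diamond Box not p there: w2:F, w3:F, w5:F, w6:F, w7:T. ✓
w4: successors {w2, w3, w4, w5, w6, w7}; Diamond Box not p there: w2:F, w3:F, w4:F, w5:F, w6:F, w7:T. ✓
w5: successors {w2, w3, w4, w5, w6}; Diamond Box not p there: w2:F, w3:F, w4:F, w5:F, w6:F. ✗
w6: successors {w2, w3, w4, w5, w7}; Diamond Box not p there: w2:F, w3:F, w4:F, w5:F, w7:T. ✓
w7: successors {w0, w1, w2, w3, w4, w5, w6, w7}; Diamond Box not p there: w0:T, w1:F, w2:F, w3:F, w4:F, w5:F, w6:F, w7:T. ✓
Satisfying worlds: {w1, w2, w3, w4, w6, w7}.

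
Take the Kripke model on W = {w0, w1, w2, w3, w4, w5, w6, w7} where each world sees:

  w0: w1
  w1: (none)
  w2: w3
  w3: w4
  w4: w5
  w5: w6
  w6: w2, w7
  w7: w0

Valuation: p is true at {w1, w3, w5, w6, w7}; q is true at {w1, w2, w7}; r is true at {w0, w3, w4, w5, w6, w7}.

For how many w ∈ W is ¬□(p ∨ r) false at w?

7

w0: □(p ∨ r) is T. ✗
w1: □(p ∨ r) is T. ✗
w2: □(p ∨ r) is T. ✗
w3: □(p ∨ r) is T. ✗
w4: □(p ∨ r) is T. ✗
w5: □(p ∨ r) is T. ✗
w6: □(p ∨ r) is F. ✓
w7: □(p ∨ r) is T. ✗
Satisfying worlds: {w6}.
So ¬□(p ∨ r) fails at the other 7 worlds.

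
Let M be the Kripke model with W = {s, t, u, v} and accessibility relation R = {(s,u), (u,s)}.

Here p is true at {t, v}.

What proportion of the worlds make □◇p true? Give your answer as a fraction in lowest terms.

1/2

s: successors {u}; ◇p there: u:F. ✗
t: no successors, so □◇p holds vacuously. ✓
u: successors {s}; ◇p there: s:F. ✗
v: no successors, so □◇p holds vacuously. ✓
That's 2 of 4 worlds, so 2/4 = 1/2.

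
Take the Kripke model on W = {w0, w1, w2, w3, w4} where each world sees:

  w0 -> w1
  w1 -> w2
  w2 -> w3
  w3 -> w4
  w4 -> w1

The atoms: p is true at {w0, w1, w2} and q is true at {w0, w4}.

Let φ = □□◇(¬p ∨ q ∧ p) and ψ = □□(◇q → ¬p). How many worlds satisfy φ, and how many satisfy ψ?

3 and 5

For □□◇(¬p ∨ q ∧ p):
w0: successors {w1}; □◇(¬p ∨ q ∧ p) there: w1:T. ✓
w1: successors {w2}; □◇(¬p ∨ q ∧ p) there: w2:T. ✓
w2: successors {w3}; □◇(¬p ∨ q ∧ p) there: w3:F. ✗
w3: successors {w4}; □◇(¬p ∨ q ∧ p) there: w4:F. ✗
w4: successors {w1}; □◇(¬p ∨ q ∧ p) there: w1:T. ✓
— 3 worlds.
For □□(◇q → ¬p):
w0: successors {w1}; □(◇q → ¬p) there: w1:T. ✓
w1: successors {w2}; □(◇q → ¬p) there: w2:T. ✓
w2: successors {w3}; □(◇q → ¬p) there: w3:T. ✓
w3: successors {w4}; □(◇q → ¬p) there: w4:T. ✓
w4: successors {w1}; □(◇q → ¬p) there: w1:T. ✓
— 5 worlds.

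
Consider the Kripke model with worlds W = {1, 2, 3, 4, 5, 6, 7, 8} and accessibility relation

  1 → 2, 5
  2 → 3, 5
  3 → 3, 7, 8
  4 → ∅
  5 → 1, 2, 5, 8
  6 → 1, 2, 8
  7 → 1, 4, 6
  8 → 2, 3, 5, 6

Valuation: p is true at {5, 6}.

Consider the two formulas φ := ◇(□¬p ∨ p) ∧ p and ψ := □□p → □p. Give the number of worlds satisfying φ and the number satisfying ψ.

1 and 8

For ◇(□¬p ∨ p) ∧ p:
1: ◇(□¬p ∨ p) is T, p is F. ✗
2: ◇(□¬p ∨ p) is T, p is F. ✗
3: ◇(□¬p ∨ p) is T, p is F. ✗
4: ◇(□¬p ∨ p) is F, p is F. ✗
5: ◇(□¬p ∨ p) is T, p is T. ✓
6: ◇(□¬p ∨ p) is F, p is T. ✗
7: ◇(□¬p ∨ p) is T, p is F. ✗
8: ◇(□¬p ∨ p) is T, p is F. ✗
— 1 world.
For □□p → □p:
1: □□p is F, □p is F. ✓
2: □□p is F, □p is F. ✓
3: □□p is F, □p is F. ✓
4: □□p is T, □p is T. ✓
5: □□p is F, □p is F. ✓
6: □□p is F, □p is F. ✓
7: □□p is F, □p is F. ✓
8: □□p is F, □p is F. ✓
— 8 worlds.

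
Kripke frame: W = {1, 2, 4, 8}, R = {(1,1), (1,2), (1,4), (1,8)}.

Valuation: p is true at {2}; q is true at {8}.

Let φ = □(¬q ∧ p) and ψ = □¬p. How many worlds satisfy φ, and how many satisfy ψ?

For □(¬q ∧ p):
1: successors {1, 2, 4, 8}; ¬q ∧ p there: 1:F, 2:T, 4:F, 8:F. ✗
2: no successors, so □(¬q ∧ p) holds vacuously. ✓
4: no successors, so □(¬q ∧ p) holds vacuously. ✓
8: no successors, so □(¬q ∧ p) holds vacuously. ✓
— 3 worlds.
For □¬p:
1: successors {1, 2, 4, 8}; ¬p there: 1:T, 2:F, 4:T, 8:T. ✗
2: no successors, so □¬p holds vacuously. ✓
4: no successors, so □¬p holds vacuously. ✓
8: no successors, so □¬p holds vacuously. ✓
— 3 worlds.

3 and 3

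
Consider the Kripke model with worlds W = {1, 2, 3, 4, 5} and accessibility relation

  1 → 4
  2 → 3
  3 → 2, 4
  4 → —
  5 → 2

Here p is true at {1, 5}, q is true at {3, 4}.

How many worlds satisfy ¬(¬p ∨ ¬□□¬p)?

1: ¬p ∨ ¬□□¬p is F. ✓
2: ¬p ∨ ¬□□¬p is T. ✗
3: ¬p ∨ ¬□□¬p is T. ✗
4: ¬p ∨ ¬□□¬p is T. ✗
5: ¬p ∨ ¬□□¬p is F. ✓
Satisfying worlds: {1, 5}.

2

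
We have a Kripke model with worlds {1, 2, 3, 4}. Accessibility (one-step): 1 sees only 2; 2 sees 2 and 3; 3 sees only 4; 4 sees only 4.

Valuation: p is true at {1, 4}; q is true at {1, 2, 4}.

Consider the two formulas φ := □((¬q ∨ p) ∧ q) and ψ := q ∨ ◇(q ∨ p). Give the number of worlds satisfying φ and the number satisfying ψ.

For □((¬q ∨ p) ∧ q):
1: successors {2}; (¬q ∨ p) ∧ q there: 2:F. ✗
2: successors {2, 3}; (¬q ∨ p) ∧ q there: 2:F, 3:F. ✗
3: successors {4}; (¬q ∨ p) ∧ q there: 4:T. ✓
4: successors {4}; (¬q ∨ p) ∧ q there: 4:T. ✓
— 2 worlds.
For q ∨ ◇(q ∨ p):
1: q is T, ◇(q ∨ p) is T. ✓
2: q is T, ◇(q ∨ p) is T. ✓
3: q is F, ◇(q ∨ p) is T. ✓
4: q is T, ◇(q ∨ p) is T. ✓
— 4 worlds.

2 and 4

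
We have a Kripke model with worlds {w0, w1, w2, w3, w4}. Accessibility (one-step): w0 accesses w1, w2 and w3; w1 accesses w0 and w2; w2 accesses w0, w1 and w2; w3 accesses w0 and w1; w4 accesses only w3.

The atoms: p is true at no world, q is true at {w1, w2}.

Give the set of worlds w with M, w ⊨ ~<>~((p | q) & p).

w0: <>~((p | q) & p) is T. ✗
w1: <>~((p | q) & p) is T. ✗
w2: <>~((p | q) & p) is T. ✗
w3: <>~((p | q) & p) is T. ✗
w4: <>~((p | q) & p) is T. ✗

∅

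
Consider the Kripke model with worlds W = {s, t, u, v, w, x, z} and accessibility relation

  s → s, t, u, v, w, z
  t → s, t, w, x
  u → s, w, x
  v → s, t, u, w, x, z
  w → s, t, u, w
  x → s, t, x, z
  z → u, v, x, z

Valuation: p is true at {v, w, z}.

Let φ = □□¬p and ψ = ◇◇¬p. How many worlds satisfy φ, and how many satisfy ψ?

0 and 7

For □□¬p:
s: successors {s, t, u, v, w, z}; □¬p there: s:F, t:F, u:F, v:F, w:F, z:F. ✗
t: successors {s, t, w, x}; □¬p there: s:F, t:F, w:F, x:F. ✗
u: successors {s, w, x}; □¬p there: s:F, w:F, x:F. ✗
v: successors {s, t, u, w, x, z}; □¬p there: s:F, t:F, u:F, w:F, x:F, z:F. ✗
w: successors {s, t, u, w}; □¬p there: s:F, t:F, u:F, w:F. ✗
x: successors {s, t, x, z}; □¬p there: s:F, t:F, x:F, z:F. ✗
z: successors {u, v, x, z}; □¬p there: u:F, v:F, x:F, z:F. ✗
— 0 worlds.
For ◇◇¬p:
s: successors {s, t, u, v, w, z}; ◇¬p there: s:T, t:T, u:T, v:T, w:T, z:T. ✓
t: successors {s, t, w, x}; ◇¬p there: s:T, t:T, w:T, x:T. ✓
u: successors {s, w, x}; ◇¬p there: s:T, w:T, x:T. ✓
v: successors {s, t, u, w, x, z}; ◇¬p there: s:T, t:T, u:T, w:T, x:T, z:T. ✓
w: successors {s, t, u, w}; ◇¬p there: s:T, t:T, u:T, w:T. ✓
x: successors {s, t, x, z}; ◇¬p there: s:T, t:T, x:T, z:T. ✓
z: successors {u, v, x, z}; ◇¬p there: u:T, v:T, x:T, z:T. ✓
— 7 worlds.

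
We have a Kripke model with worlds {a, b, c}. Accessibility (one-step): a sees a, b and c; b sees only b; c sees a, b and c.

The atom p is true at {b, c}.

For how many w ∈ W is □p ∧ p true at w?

a: □p is F, p is F. ✗
b: □p is T, p is T. ✓
c: □p is F, p is T. ✗
Satisfying worlds: {b}.

1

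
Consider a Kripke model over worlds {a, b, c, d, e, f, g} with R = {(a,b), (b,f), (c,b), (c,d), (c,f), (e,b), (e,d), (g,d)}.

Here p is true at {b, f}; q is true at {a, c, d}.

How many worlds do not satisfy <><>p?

4

a: successors {b}; <>p there: b:T. ✓
b: successors {f}; <>p there: f:F. ✗
c: successors {b, d, f}; <>p there: b:T, d:F, f:F. ✓
d: no successors, so <><>p fails. ✗
e: successors {b, d}; <>p there: b:T, d:F. ✓
f: no successors, so <><>p fails. ✗
g: successors {d}; <>p there: d:F. ✗
Satisfying worlds: {a, c, e}.
So <><>p fails at the other 4 worlds.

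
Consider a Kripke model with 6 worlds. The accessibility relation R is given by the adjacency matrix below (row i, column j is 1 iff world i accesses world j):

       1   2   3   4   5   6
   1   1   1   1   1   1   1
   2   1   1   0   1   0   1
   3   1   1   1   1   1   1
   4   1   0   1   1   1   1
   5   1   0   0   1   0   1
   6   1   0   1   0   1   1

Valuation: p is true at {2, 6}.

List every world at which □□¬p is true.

1: successors {1, 2, 3, 4, 5, 6}; □¬p there: 1:F, 2:F, 3:F, 4:F, 5:F, 6:F. ✗
2: successors {1, 2, 4, 6}; □¬p there: 1:F, 2:F, 4:F, 6:F. ✗
3: successors {1, 2, 3, 4, 5, 6}; □¬p there: 1:F, 2:F, 3:F, 4:F, 5:F, 6:F. ✗
4: successors {1, 3, 4, 5, 6}; □¬p there: 1:F, 3:F, 4:F, 5:F, 6:F. ✗
5: successors {1, 4, 6}; □¬p there: 1:F, 4:F, 6:F. ✗
6: successors {1, 3, 5, 6}; □¬p there: 1:F, 3:F, 5:F, 6:F. ✗

∅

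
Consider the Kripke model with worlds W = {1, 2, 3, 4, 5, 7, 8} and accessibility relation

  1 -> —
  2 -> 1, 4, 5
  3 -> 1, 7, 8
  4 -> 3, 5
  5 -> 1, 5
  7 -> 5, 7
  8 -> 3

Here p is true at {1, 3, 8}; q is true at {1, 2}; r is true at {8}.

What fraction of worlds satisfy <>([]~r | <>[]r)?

6/7

1: no successors, so <>([]~r | <>[]r) fails. ✗
2: successors {1, 4, 5}; []~r | <>[]r there: 1:T, 4:T, 5:T. ✓
3: successors {1, 7, 8}; []~r | <>[]r there: 1:T, 7:T, 8:T. ✓
4: successors {3, 5}; []~r | <>[]r there: 3:T, 5:T. ✓
5: successors {1, 5}; []~r | <>[]r there: 1:T, 5:T. ✓
7: successors {5, 7}; []~r | <>[]r there: 5:T, 7:T. ✓
8: successors {3}; []~r | <>[]r there: 3:T. ✓
That's 6 of 7 worlds, so 6/7.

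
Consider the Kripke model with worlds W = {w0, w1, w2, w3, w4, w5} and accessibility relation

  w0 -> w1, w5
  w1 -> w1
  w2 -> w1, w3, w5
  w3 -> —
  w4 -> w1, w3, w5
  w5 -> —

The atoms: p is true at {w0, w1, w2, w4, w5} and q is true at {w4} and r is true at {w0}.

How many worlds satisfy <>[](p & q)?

w0: successors {w1, w5}; [](p & q) there: w1:F, w5:T. ✓
w1: successors {w1}; [](p & q) there: w1:F. ✗
w2: successors {w1, w3, w5}; [](p & q) there: w1:F, w3:T, w5:T. ✓
w3: no successors, so <>[](p & q) fails. ✗
w4: successors {w1, w3, w5}; [](p & q) there: w1:F, w3:T, w5:T. ✓
w5: no successors, so <>[](p & q) fails. ✗
Satisfying worlds: {w0, w2, w4}.

3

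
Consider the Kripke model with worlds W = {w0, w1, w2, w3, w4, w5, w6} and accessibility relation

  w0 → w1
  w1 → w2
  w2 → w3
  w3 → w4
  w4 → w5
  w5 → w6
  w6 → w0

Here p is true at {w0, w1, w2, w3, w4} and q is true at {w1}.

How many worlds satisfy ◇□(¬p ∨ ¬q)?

w0: successors {w1}; □(¬p ∨ ¬q) there: w1:T. ✓
w1: successors {w2}; □(¬p ∨ ¬q) there: w2:T. ✓
w2: successors {w3}; □(¬p ∨ ¬q) there: w3:T. ✓
w3: successors {w4}; □(¬p ∨ ¬q) there: w4:T. ✓
w4: successors {w5}; □(¬p ∨ ¬q) there: w5:T. ✓
w5: successors {w6}; □(¬p ∨ ¬q) there: w6:T. ✓
w6: successors {w0}; □(¬p ∨ ¬q) there: w0:F. ✗
Satisfying worlds: {w0, w1, w2, w3, w4, w5}.

6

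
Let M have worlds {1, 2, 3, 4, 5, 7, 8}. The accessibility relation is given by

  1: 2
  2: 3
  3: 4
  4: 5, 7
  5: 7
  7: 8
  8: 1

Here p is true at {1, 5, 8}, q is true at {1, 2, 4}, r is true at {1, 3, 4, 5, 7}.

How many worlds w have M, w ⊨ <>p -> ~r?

5

1: <>p is F, ~r is F. ✓
2: <>p is F, ~r is T. ✓
3: <>p is F, ~r is F. ✓
4: <>p is T, ~r is F. ✗
5: <>p is F, ~r is F. ✓
7: <>p is T, ~r is F. ✗
8: <>p is T, ~r is T. ✓
Satisfying worlds: {1, 2, 3, 5, 8}.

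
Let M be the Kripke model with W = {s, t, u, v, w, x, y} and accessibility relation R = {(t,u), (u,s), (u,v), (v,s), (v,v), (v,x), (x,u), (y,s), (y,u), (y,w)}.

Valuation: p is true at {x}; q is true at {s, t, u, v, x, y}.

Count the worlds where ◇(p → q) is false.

s: no successors, so ◇(p → q) fails. ✗
t: successors {u}; p → q there: u:T. ✓
u: successors {s, v}; p → q there: s:T, v:T. ✓
v: successors {s, v, x}; p → q there: s:T, v:T, x:T. ✓
w: no successors, so ◇(p → q) fails. ✗
x: successors {u}; p → q there: u:T. ✓
y: successors {s, u, w}; p → q there: s:T, u:T, w:T. ✓
Satisfying worlds: {t, u, v, x, y}.
So ◇(p → q) fails at the other 2 worlds.

2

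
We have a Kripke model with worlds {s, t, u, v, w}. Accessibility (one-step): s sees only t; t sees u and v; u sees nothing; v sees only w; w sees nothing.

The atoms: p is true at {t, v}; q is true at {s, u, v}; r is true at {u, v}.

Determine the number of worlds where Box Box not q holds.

4

s: successors {t}; Box not q there: t:F. ✗
t: successors {u, v}; Box not q there: u:T, v:T. ✓
u: no successors, so Box Box not q holds vacuously. ✓
v: successors {w}; Box not q there: w:T. ✓
w: no successors, so Box Box not q holds vacuously. ✓
Satisfying worlds: {t, u, v, w}.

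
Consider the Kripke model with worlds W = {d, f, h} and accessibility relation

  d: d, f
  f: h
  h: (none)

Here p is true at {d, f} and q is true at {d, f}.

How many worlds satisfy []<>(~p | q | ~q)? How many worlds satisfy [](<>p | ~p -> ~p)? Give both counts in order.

For []<>(~p | q | ~q):
d: successors {d, f}; <>(~p | q | ~q) there: d:T, f:T. ✓
f: successors {h}; <>(~p | q | ~q) there: h:F. ✗
h: no successors, so []<>(~p | q | ~q) holds vacuously. ✓
— 2 worlds.
For [](<>p | ~p -> ~p):
d: successors {d, f}; <>p | ~p -> ~p there: d:F, f:T. ✗
f: successors {h}; <>p | ~p -> ~p there: h:T. ✓
h: no successors, so [](<>p | ~p -> ~p) holds vacuously. ✓
— 2 worlds.

2 and 2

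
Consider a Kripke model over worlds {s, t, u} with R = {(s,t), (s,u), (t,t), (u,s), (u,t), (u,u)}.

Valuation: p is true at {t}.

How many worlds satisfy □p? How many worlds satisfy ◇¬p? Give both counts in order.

For □p:
s: successors {t, u}; p there: t:T, u:F. ✗
t: successors {t}; p there: t:T. ✓
u: successors {s, t, u}; p there: s:F, t:T, u:F. ✗
— 1 world.
For ◇¬p:
s: successors {t, u}; ¬p there: t:F, u:T. ✓
t: successors {t}; ¬p there: t:F. ✗
u: successors {s, t, u}; ¬p there: s:T, t:F, u:T. ✓
— 2 worlds.

1 and 2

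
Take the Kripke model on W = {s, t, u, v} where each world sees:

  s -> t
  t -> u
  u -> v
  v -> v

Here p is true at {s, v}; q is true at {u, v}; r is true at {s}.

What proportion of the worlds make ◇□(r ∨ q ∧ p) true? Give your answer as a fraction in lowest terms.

3/4

s: successors {t}; □(r ∨ q ∧ p) there: t:F. ✗
t: successors {u}; □(r ∨ q ∧ p) there: u:T. ✓
u: successors {v}; □(r ∨ q ∧ p) there: v:T. ✓
v: successors {v}; □(r ∨ q ∧ p) there: v:T. ✓
That's 3 of 4 worlds, so 3/4.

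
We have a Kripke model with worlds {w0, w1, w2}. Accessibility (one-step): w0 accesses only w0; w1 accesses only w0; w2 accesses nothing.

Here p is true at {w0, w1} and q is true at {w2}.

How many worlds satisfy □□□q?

1

w0: successors {w0}; □□q there: w0:F. ✗
w1: successors {w0}; □□q there: w0:F. ✗
w2: no successors, so □□□q holds vacuously. ✓
Satisfying worlds: {w2}.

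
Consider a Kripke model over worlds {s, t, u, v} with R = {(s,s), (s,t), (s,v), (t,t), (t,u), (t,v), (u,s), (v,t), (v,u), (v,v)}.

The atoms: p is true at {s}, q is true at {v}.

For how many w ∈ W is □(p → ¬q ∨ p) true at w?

4

s: successors {s, t, v}; p → ¬q ∨ p there: s:T, t:T, v:T. ✓
t: successors {t, u, v}; p → ¬q ∨ p there: t:T, u:T, v:T. ✓
u: successors {s}; p → ¬q ∨ p there: s:T. ✓
v: successors {t, u, v}; p → ¬q ∨ p there: t:T, u:T, v:T. ✓
Satisfying worlds: {s, t, u, v}.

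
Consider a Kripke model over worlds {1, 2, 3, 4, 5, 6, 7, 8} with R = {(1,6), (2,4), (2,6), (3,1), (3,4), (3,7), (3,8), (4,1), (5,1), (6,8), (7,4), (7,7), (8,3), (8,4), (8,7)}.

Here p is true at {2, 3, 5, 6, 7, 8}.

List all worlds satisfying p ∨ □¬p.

{2, 3, 4, 5, 6, 7, 8}

1: p is F, □¬p is F. ✗
2: p is T, □¬p is F. ✓
3: p is T, □¬p is F. ✓
4: p is F, □¬p is T. ✓
5: p is T, □¬p is T. ✓
6: p is T, □¬p is F. ✓
7: p is T, □¬p is F. ✓
8: p is T, □¬p is F. ✓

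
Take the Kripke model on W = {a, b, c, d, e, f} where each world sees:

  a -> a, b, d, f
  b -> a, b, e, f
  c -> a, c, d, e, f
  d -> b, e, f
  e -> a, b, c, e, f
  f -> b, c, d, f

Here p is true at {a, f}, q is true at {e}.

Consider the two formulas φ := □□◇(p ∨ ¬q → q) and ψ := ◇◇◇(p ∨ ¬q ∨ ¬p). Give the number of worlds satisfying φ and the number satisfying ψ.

For □□◇(p ∨ ¬q → q):
a: successors {a, b, d, f}; □◇(p ∨ ¬q → q) there: a:F, b:F, d:F, f:F. ✗
b: successors {a, b, e, f}; □◇(p ∨ ¬q → q) there: a:F, b:F, e:F, f:F. ✗
c: successors {a, c, d, e, f}; □◇(p ∨ ¬q → q) there: a:F, c:F, d:F, e:F, f:F. ✗
d: successors {b, e, f}; □◇(p ∨ ¬q → q) there: b:F, e:F, f:F. ✗
e: successors {a, b, c, e, f}; □◇(p ∨ ¬q → q) there: a:F, b:F, c:F, e:F, f:F. ✗
f: successors {b, c, d, f}; □◇(p ∨ ¬q → q) there: b:F, c:F, d:F, f:F. ✗
— 0 worlds.
For ◇◇◇(p ∨ ¬q ∨ ¬p):
a: successors {a, b, d, f}; ◇◇(p ∨ ¬q ∨ ¬p) there: a:T, b:T, d:T, f:T. ✓
b: successors {a, b, e, f}; ◇◇(p ∨ ¬q ∨ ¬p) there: a:T, b:T, e:T, f:T. ✓
c: successors {a, c, d, e, f}; ◇◇(p ∨ ¬q ∨ ¬p) there: a:T, c:T, d:T, e:T, f:T. ✓
d: successors {b, e, f}; ◇◇(p ∨ ¬q ∨ ¬p) there: b:T, e:T, f:T. ✓
e: successors {a, b, c, e, f}; ◇◇(p ∨ ¬q ∨ ¬p) there: a:T, b:T, c:T, e:T, f:T. ✓
f: successors {b, c, d, f}; ◇◇(p ∨ ¬q ∨ ¬p) there: b:T, c:T, d:T, f:T. ✓
— 6 worlds.

0 and 6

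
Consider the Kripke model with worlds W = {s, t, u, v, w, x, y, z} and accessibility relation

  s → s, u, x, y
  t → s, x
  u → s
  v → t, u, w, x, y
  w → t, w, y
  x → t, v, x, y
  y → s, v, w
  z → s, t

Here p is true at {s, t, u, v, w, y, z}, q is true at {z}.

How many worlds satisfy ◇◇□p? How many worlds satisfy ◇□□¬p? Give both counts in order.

For ◇◇□p:
s: successors {s, u, x, y}; ◇□p there: s:T, u:F, x:T, y:T. ✓
t: successors {s, x}; ◇□p there: s:T, x:T. ✓
u: successors {s}; ◇□p there: s:T. ✓
v: successors {t, u, w, x, y}; ◇□p there: t:F, u:F, w:T, x:T, y:T. ✓
w: successors {t, w, y}; ◇□p there: t:F, w:T, y:T. ✓
x: successors {t, v, x, y}; ◇□p there: t:F, v:T, x:T, y:T. ✓
y: successors {s, v, w}; ◇□p there: s:T, v:T, w:T. ✓
z: successors {s, t}; ◇□p there: s:T, t:F. ✓
— 8 worlds.
For ◇□□¬p:
s: successors {s, u, x, y}; □□¬p there: s:F, u:F, x:F, y:F. ✗
t: successors {s, x}; □□¬p there: s:F, x:F. ✗
u: successors {s}; □□¬p there: s:F. ✗
v: successors {t, u, w, x, y}; □□¬p there: t:F, u:F, w:F, x:F, y:F. ✗
w: successors {t, w, y}; □□¬p there: t:F, w:F, y:F. ✗
x: successors {t, v, x, y}; □□¬p there: t:F, v:F, x:F, y:F. ✗
y: successors {s, v, w}; □□¬p there: s:F, v:F, w:F. ✗
z: successors {s, t}; □□¬p there: s:F, t:F. ✗
— 0 worlds.

8 and 0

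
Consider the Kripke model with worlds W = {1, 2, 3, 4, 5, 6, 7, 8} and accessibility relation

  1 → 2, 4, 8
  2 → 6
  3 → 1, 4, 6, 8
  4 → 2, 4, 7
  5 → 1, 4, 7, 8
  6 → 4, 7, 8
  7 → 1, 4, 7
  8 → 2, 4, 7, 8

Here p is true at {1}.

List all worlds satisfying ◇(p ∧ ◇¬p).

1: successors {2, 4, 8}; p ∧ ◇¬p there: 2:F, 4:F, 8:F. ✗
2: successors {6}; p ∧ ◇¬p there: 6:F. ✗
3: successors {1, 4, 6, 8}; p ∧ ◇¬p there: 1:T, 4:F, 6:F, 8:F. ✓
4: successors {2, 4, 7}; p ∧ ◇¬p there: 2:F, 4:F, 7:F. ✗
5: successors {1, 4, 7, 8}; p ∧ ◇¬p there: 1:T, 4:F, 7:F, 8:F. ✓
6: successors {4, 7, 8}; p ∧ ◇¬p there: 4:F, 7:F, 8:F. ✗
7: successors {1, 4, 7}; p ∧ ◇¬p there: 1:T, 4:F, 7:F. ✓
8: successors {2, 4, 7, 8}; p ∧ ◇¬p there: 2:F, 4:F, 7:F, 8:F. ✗

{3, 5, 7}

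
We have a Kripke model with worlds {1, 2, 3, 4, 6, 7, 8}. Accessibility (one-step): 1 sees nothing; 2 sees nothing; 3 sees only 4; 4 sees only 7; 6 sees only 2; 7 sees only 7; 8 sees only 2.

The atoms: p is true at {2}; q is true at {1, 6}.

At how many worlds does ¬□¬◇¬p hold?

1: □¬◇¬p is T. ✗
2: □¬◇¬p is T. ✗
3: □¬◇¬p is F. ✓
4: □¬◇¬p is F. ✓
6: □¬◇¬p is T. ✗
7: □¬◇¬p is F. ✓
8: □¬◇¬p is T. ✗
Satisfying worlds: {3, 4, 7}.

3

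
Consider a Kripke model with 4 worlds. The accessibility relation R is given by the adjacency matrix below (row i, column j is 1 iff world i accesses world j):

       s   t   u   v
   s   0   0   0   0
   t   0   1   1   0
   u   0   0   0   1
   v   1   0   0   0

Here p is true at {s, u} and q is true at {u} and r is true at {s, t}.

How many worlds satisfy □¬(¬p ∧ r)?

3

s: no successors, so □¬(¬p ∧ r) holds vacuously. ✓
t: successors {t, u}; ¬(¬p ∧ r) there: t:F, u:T. ✗
u: successors {v}; ¬(¬p ∧ r) there: v:T. ✓
v: successors {s}; ¬(¬p ∧ r) there: s:T. ✓
Satisfying worlds: {s, u, v}.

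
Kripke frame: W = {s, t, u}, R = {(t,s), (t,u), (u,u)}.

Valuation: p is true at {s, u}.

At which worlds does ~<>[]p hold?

s: <>[]p is F. ✓
t: <>[]p is T. ✗
u: <>[]p is T. ✗

{s}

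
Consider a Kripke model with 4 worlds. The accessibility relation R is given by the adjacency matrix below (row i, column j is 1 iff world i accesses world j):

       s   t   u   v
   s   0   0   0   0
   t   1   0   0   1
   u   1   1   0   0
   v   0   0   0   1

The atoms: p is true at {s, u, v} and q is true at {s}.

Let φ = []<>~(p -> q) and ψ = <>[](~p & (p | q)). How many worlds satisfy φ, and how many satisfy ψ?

For []<>~(p -> q):
s: no successors, so []<>~(p -> q) holds vacuously. ✓
t: successors {s, v}; <>~(p -> q) there: s:F, v:T. ✗
u: successors {s, t}; <>~(p -> q) there: s:F, t:T. ✗
v: successors {v}; <>~(p -> q) there: v:T. ✓
— 2 worlds.
For <>[](~p & (p | q)):
s: no successors, so <>[](~p & (p | q)) fails. ✗
t: successors {s, v}; [](~p & (p | q)) there: s:T, v:F. ✓
u: successors {s, t}; [](~p & (p | q)) there: s:T, t:F. ✓
v: successors {v}; [](~p & (p | q)) there: v:F. ✗
— 2 worlds.

2 and 2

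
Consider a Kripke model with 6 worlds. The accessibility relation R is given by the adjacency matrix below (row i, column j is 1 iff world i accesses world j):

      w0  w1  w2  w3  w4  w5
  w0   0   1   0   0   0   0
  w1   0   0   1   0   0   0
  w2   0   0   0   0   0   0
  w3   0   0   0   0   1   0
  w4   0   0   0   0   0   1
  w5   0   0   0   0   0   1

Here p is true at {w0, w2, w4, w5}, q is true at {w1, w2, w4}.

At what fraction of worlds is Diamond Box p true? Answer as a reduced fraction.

5/6

w0: successors {w1}; Box p there: w1:T. ✓
w1: successors {w2}; Box p there: w2:T. ✓
w2: no successors, so Diamond Box p fails. ✗
w3: successors {w4}; Box p there: w4:T. ✓
w4: successors {w5}; Box p there: w5:T. ✓
w5: successors {w5}; Box p there: w5:T. ✓
That's 5 of 6 worlds, so 5/6.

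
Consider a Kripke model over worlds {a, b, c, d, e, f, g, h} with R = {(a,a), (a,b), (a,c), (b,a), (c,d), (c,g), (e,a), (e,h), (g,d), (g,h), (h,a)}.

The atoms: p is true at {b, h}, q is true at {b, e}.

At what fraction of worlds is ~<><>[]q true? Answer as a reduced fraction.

3/4

a: <><>[]q is T. ✗
b: <><>[]q is F. ✓
c: <><>[]q is T. ✗
d: <><>[]q is F. ✓
e: <><>[]q is F. ✓
f: <><>[]q is F. ✓
g: <><>[]q is F. ✓
h: <><>[]q is F. ✓
That's 6 of 8 worlds, so 6/8 = 3/4.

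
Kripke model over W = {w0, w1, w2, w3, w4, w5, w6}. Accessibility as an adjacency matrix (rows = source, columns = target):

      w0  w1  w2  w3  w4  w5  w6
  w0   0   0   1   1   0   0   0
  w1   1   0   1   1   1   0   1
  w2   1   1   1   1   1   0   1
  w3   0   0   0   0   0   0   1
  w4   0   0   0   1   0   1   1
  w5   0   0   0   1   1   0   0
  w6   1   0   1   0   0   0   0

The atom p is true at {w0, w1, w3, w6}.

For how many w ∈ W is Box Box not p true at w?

w0: successors {w2, w3}; Box not p there: w2:F, w3:F. ✗
w1: successors {w0, w2, w3, w4, w6}; Box not p there: w0:F, w2:F, w3:F, w4:F, w6:F. ✗
w2: successors {w0, w1, w2, w3, w4, w6}; Box not p there: w0:F, w1:F, w2:F, w3:F, w4:F, w6:F. ✗
w3: successors {w6}; Box not p there: w6:F. ✗
w4: successors {w3, w5, w6}; Box not p there: w3:F, w5:F, w6:F. ✗
w5: successors {w3, w4}; Box not p there: w3:F, w4:F. ✗
w6: successors {w0, w2}; Box not p there: w0:F, w2:F. ✗
Satisfying worlds: ∅.

0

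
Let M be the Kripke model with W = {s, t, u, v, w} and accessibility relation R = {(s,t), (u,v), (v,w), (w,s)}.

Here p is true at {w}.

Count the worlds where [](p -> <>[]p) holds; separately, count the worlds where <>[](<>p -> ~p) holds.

4 and 4

For [](p -> <>[]p):
s: successors {t}; p -> <>[]p there: t:T. ✓
t: no successors, so [](p -> <>[]p) holds vacuously. ✓
u: successors {v}; p -> <>[]p there: v:T. ✓
v: successors {w}; p -> <>[]p there: w:F. ✗
w: successors {s}; p -> <>[]p there: s:T. ✓
— 4 worlds.
For <>[](<>p -> ~p):
s: successors {t}; [](<>p -> ~p) there: t:T. ✓
t: no successors, so <>[](<>p -> ~p) fails. ✗
u: successors {v}; [](<>p -> ~p) there: v:T. ✓
v: successors {w}; [](<>p -> ~p) there: w:T. ✓
w: successors {s}; [](<>p -> ~p) there: s:T. ✓
— 4 worlds.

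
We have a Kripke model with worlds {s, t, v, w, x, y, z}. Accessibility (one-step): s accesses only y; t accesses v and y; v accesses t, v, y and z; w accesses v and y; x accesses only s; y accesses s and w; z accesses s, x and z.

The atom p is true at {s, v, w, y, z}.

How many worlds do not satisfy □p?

s: successors {y}; p there: y:T. ✓
t: successors {v, y}; p there: v:T, y:T. ✓
v: successors {t, v, y, z}; p there: t:F, v:T, y:T, z:T. ✗
w: successors {v, y}; p there: v:T, y:T. ✓
x: successors {s}; p there: s:T. ✓
y: successors {s, w}; p there: s:T, w:T. ✓
z: successors {s, x, z}; p there: s:T, x:F, z:T. ✗
Satisfying worlds: {s, t, w, x, y}.
So □p fails at the other 2 worlds.

2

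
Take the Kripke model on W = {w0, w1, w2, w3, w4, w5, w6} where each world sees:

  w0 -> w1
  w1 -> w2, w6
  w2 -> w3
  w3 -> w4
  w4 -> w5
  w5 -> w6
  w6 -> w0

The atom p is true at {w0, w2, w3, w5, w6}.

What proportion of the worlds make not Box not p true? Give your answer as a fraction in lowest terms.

w0: Box not p is T. ✗
w1: Box not p is F. ✓
w2: Box not p is F. ✓
w3: Box not p is T. ✗
w4: Box not p is F. ✓
w5: Box not p is F. ✓
w6: Box not p is F. ✓
That's 5 of 7 worlds, so 5/7.

5/7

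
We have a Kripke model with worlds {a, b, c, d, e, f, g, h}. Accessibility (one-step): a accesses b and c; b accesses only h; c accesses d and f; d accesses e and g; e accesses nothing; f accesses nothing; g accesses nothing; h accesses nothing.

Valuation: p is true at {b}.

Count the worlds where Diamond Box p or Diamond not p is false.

a: Diamond Box p is F, Diamond not p is T. ✓
b: Diamond Box p is T, Diamond not p is T. ✓
c: Diamond Box p is T, Diamond not p is T. ✓
d: Diamond Box p is T, Diamond not p is T. ✓
e: Diamond Box p is F, Diamond not p is F. ✗
f: Diamond Box p is F, Diamond not p is F. ✗
g: Diamond Box p is F, Diamond not p is F. ✗
h: Diamond Box p is F, Diamond not p is F. ✗
Satisfying worlds: {a, b, c, d}.
So Diamond Box p or Diamond not p fails at the other 4 worlds.

4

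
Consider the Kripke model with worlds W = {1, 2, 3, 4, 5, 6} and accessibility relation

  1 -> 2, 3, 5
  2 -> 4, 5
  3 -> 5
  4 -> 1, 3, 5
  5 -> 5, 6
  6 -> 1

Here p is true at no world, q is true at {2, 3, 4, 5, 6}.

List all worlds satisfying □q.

{1, 2, 3, 5}

1: successors {2, 3, 5}; q there: 2:T, 3:T, 5:T. ✓
2: successors {4, 5}; q there: 4:T, 5:T. ✓
3: successors {5}; q there: 5:T. ✓
4: successors {1, 3, 5}; q there: 1:F, 3:T, 5:T. ✗
5: successors {5, 6}; q there: 5:T, 6:T. ✓
6: successors {1}; q there: 1:F. ✗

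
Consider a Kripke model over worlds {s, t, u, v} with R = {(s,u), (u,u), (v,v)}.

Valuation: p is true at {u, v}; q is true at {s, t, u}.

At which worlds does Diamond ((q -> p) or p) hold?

{s, u, v}

s: successors {u}; (q -> p) or p there: u:T. ✓
t: no successors, so Diamond ((q -> p) or p) fails. ✗
u: successors {u}; (q -> p) or p there: u:T. ✓
v: successors {v}; (q -> p) or p there: v:T. ✓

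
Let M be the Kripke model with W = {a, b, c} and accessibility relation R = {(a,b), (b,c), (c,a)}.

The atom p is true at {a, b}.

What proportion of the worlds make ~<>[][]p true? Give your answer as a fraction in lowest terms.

a: <>[][]p is T. ✗
b: <>[][]p is T. ✗
c: <>[][]p is F. ✓
That's 1 of 3 worlds, so 1/3.

1/3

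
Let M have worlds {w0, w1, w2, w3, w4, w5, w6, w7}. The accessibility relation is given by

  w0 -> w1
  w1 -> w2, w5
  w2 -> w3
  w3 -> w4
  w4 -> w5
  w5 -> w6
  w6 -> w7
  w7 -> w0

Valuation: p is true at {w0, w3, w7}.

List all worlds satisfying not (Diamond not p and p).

{w1, w2, w4, w5, w6, w7}

w0: Diamond not p and p is T. ✗
w1: Diamond not p and p is F. ✓
w2: Diamond not p and p is F. ✓
w3: Diamond not p and p is T. ✗
w4: Diamond not p and p is F. ✓
w5: Diamond not p and p is F. ✓
w6: Diamond not p and p is F. ✓
w7: Diamond not p and p is F. ✓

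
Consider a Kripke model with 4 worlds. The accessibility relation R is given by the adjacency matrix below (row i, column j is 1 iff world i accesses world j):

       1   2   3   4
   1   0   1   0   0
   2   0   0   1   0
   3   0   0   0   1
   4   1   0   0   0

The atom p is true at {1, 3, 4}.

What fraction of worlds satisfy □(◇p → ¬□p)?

1: successors {2}; ◇p → ¬□p there: 2:F. ✗
2: successors {3}; ◇p → ¬□p there: 3:F. ✗
3: successors {4}; ◇p → ¬□p there: 4:F. ✗
4: successors {1}; ◇p → ¬□p there: 1:T. ✓
That's 1 of 4 worlds, so 1/4.

1/4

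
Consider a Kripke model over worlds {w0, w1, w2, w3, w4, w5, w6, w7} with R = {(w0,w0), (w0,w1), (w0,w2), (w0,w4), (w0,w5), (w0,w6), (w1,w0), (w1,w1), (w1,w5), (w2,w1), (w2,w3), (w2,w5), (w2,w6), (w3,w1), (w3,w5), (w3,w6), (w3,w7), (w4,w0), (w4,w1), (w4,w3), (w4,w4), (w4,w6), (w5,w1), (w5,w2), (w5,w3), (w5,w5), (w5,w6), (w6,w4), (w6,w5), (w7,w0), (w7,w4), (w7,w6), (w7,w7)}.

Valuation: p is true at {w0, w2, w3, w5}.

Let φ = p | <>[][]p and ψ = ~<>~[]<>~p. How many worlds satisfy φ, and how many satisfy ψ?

For p | <>[][]p:
w0: p is T, <>[][]p is F. ✓
w1: p is F, <>[][]p is F. ✗
w2: p is T, <>[][]p is F. ✓
w3: p is T, <>[][]p is F. ✓
w4: p is F, <>[][]p is F. ✗
w5: p is T, <>[][]p is F. ✓
w6: p is F, <>[][]p is F. ✗
w7: p is F, <>[][]p is F. ✗
— 4 worlds.
For ~<>~[]<>~p:
w0: <>~[]<>~p is F. ✓
w1: <>~[]<>~p is F. ✓
w2: <>~[]<>~p is F. ✓
w3: <>~[]<>~p is F. ✓
w4: <>~[]<>~p is F. ✓
w5: <>~[]<>~p is F. ✓
w6: <>~[]<>~p is F. ✓
w7: <>~[]<>~p is F. ✓
— 8 worlds.

4 and 8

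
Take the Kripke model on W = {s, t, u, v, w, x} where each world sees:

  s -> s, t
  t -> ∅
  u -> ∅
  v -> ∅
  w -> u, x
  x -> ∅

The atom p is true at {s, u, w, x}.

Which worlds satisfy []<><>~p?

{t, u, v, x}

s: successors {s, t}; <><>~p there: s:T, t:F. ✗
t: no successors, so []<><>~p holds vacuously. ✓
u: no successors, so []<><>~p holds vacuously. ✓
v: no successors, so []<><>~p holds vacuously. ✓
w: successors {u, x}; <><>~p there: u:F, x:F. ✗
x: no successors, so []<><>~p holds vacuously. ✓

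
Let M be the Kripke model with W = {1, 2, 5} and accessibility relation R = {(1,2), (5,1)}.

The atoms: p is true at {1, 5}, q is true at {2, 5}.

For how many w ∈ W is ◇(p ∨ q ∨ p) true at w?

2

1: successors {2}; p ∨ q ∨ p there: 2:T. ✓
2: no successors, so ◇(p ∨ q ∨ p) fails. ✗
5: successors {1}; p ∨ q ∨ p there: 1:T. ✓
Satisfying worlds: {1, 5}.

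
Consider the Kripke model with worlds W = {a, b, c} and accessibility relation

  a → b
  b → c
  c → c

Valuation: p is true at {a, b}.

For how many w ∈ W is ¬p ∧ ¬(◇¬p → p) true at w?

1

a: ¬p is F, ¬(◇¬p → p) is F. ✗
b: ¬p is F, ¬(◇¬p → p) is F. ✗
c: ¬p is T, ¬(◇¬p → p) is T. ✓
Satisfying worlds: {c}.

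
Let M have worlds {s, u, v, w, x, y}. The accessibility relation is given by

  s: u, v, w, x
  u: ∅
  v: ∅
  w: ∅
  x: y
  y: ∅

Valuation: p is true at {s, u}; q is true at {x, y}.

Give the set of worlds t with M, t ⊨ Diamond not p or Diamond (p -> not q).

{s, x}

s: Diamond not p is T, Diamond (p -> not q) is T. ✓
u: Diamond not p is F, Diamond (p -> not q) is F. ✗
v: Diamond not p is F, Diamond (p -> not q) is F. ✗
w: Diamond not p is F, Diamond (p -> not q) is F. ✗
x: Diamond not p is T, Diamond (p -> not q) is T. ✓
y: Diamond not p is F, Diamond (p -> not q) is F. ✗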